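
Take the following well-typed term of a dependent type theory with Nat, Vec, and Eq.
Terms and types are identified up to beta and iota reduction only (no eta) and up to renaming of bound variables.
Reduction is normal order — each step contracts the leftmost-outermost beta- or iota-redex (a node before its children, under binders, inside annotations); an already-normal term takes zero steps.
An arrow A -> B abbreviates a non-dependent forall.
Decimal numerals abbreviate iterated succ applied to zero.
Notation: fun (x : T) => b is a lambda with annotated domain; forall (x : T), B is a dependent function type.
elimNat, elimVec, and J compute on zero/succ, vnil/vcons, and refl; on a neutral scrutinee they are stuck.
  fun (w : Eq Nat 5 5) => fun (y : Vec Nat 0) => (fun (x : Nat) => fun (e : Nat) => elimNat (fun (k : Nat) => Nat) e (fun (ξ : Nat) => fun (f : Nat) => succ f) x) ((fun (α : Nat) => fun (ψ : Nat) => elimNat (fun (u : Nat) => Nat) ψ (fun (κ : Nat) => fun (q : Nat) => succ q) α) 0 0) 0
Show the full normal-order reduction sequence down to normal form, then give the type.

reduction (normal order):
  fun (w : Eq Nat 5 5) => fun (y : Vec Nat 0) => (fun (x : Nat) => fun (e : Nat) => elimNat (fun (k : Nat) => Nat) e (fun (ξ : Nat) => fun (f : Nat) => succ f) x) ((fun (α : Nat) => fun (ψ : Nat) => elimNat (fun (u : Nat) => Nat) ψ (fun (κ : Nat) => fun (q : Nat) => succ q) α) 0 0) 0
  ~> fun (w : Eq Nat 5 5) => fun (y : Vec Nat 0) => (fun (x : Nat) => elimNat (fun (e : Nat) => Nat) x (fun (k : Nat) => fun (ξ : Nat) => succ ξ) ((fun (f : Nat) => fun (α : Nat) => elimNat (fun (ψ : Nat) => Nat) α (fun (u : Nat) => fun (κ : Nat) => succ κ) f) 0 0)) 0
  ~> fun (w : Eq Nat 5 5) => fun (y : Vec Nat 0) => elimNat (fun (x : Nat) => Nat) 0 (fun (e : Nat) => fun (k : Nat) => succ k) ((fun (ξ : Nat) => fun (f : Nat) => elimNat (fun (α : Nat) => Nat) f (fun (ψ : Nat) => fun (u : Nat) => succ u) ξ) 0 0)
  ~> fun (w : Eq Nat 5 5) => fun (y : Vec Nat 0) => elimNat (fun (x : Nat) => Nat) 0 (fun (e : Nat) => fun (k : Nat) => succ k) ((fun (ξ : Nat) => elimNat (fun (f : Nat) => Nat) ξ (fun (α : Nat) => fun (ψ : Nat) => succ ψ) 0) 0)
  ~> fun (w : Eq Nat 5 5) => fun (y : Vec Nat 0) => elimNat (fun (x : Nat) => Nat) 0 (fun (e : Nat) => fun (k : Nat) => succ k) (elimNat (fun (ξ : Nat) => Nat) 0 (fun (f : Nat) => fun (α : Nat) => succ α) 0)
  ~> fun (w : Eq Nat 5 5) => fun (y : Vec Nat 0) => elimNat (fun (x : Nat) => Nat) 0 (fun (e : Nat) => fun (k : Nat) => succ k) 0
  ~> fun (w : Eq Nat 5 5) => fun (y : Vec Nat 0) => 0
inferred type:
  Eq Nat 5 5 -> Vec Nat 0 -> Nat


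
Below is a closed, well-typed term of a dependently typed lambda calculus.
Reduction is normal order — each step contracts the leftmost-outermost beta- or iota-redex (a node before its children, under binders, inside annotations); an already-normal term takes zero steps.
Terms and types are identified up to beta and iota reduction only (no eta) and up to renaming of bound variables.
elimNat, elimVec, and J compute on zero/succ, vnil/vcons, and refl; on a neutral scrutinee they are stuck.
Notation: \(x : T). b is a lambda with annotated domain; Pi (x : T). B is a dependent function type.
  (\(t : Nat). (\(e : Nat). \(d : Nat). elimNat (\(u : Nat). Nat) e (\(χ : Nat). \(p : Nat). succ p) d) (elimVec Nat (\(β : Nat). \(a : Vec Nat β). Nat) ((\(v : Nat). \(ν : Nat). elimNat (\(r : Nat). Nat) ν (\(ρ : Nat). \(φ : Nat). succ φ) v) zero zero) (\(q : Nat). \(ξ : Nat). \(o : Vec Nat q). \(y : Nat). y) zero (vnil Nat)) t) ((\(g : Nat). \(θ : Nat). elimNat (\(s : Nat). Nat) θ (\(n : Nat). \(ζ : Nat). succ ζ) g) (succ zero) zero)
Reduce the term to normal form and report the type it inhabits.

reduced normal form:
  succ zero
type:
  Nat
observation: the term reaches its normal form after 17 normal-order steps.


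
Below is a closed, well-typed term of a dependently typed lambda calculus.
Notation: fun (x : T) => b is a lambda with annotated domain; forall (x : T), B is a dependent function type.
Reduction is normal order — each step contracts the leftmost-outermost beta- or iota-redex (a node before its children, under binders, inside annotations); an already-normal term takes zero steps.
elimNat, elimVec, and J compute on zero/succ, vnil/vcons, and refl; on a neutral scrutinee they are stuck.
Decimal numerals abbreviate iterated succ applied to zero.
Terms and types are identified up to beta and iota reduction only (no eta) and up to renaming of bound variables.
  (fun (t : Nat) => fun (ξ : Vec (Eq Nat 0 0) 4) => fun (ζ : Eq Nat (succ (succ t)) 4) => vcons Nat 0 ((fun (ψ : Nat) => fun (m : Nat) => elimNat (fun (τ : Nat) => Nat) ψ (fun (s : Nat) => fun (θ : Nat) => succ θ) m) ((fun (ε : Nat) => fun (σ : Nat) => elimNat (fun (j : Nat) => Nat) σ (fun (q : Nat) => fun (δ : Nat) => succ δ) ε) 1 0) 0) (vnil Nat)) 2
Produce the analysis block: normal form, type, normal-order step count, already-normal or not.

resulting normal form:
  fun (t : Vec (Eq Nat 0 0) 4) => fun (ξ : Eq Nat 4 4) => vcons Nat 0 1 (vnil Nat)
the term's type:
  forall (t : Vec (Eq Nat 0 0) 4), forall (ξ : Eq Nat 4 4), Vec Nat 1
normal-order step count: 10
already normal: no
first redex: a beta-redex


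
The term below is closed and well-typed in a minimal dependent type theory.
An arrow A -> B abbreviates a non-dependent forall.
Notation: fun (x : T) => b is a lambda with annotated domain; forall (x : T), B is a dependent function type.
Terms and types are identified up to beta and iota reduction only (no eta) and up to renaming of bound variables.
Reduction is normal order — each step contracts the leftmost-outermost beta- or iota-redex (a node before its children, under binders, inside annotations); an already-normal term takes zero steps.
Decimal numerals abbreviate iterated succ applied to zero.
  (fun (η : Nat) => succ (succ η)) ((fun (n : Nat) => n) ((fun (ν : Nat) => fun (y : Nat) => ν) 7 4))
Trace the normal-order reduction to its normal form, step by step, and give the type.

reduction (normal order):
  (fun (η : Nat) => succ (succ η)) ((fun (n : Nat) => n) ((fun (ν : Nat) => fun (y : Nat) => ν) 7 4))
  ~> succ (succ ((fun (η : Nat) => η) ((fun (n : Nat) => fun (ν : Nat) => n) 7 4)))
  ~> succ (succ ((fun (η : Nat) => fun (n : Nat) => η) 7 4))
  ~> succ (succ ((fun (η : Nat) => 7) 4))
  ~> 9
type:
  Nat


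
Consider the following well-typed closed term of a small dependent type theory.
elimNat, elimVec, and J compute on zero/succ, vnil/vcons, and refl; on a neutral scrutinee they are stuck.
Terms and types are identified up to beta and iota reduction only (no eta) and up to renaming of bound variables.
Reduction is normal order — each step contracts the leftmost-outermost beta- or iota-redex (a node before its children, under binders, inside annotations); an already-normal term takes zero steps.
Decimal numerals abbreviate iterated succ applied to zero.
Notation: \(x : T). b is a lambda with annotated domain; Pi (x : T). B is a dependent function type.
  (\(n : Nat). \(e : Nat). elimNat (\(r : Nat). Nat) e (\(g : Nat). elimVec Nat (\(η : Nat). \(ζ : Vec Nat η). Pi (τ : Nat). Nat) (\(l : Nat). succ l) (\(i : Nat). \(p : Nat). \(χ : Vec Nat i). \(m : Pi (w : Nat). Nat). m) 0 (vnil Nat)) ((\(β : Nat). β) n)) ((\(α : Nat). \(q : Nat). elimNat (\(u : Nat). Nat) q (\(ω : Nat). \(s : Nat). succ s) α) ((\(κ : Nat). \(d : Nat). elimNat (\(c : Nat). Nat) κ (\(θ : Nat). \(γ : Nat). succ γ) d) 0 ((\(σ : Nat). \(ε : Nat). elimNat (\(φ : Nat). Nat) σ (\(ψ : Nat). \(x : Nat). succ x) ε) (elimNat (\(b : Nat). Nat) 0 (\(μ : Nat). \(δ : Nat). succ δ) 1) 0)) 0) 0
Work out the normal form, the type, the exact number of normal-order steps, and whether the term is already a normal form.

normal form:
  1
the term's type:
  Nat
reduction steps (normal order): 27
term was already normal: no
first redex: a beta-redex


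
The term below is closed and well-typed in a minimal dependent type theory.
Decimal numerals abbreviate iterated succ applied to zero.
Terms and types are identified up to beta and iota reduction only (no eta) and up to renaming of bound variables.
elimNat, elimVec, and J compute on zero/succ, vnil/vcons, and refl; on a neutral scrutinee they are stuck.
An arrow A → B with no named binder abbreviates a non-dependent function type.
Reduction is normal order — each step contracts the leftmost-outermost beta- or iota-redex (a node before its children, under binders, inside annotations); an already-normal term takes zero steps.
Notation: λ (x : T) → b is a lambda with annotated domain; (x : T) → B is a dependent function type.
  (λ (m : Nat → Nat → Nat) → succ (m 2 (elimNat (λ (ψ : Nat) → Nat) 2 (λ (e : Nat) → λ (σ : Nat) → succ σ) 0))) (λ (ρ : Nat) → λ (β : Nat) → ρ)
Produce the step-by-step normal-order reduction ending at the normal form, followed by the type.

normal-order reduction sequence:
  (λ (m : Nat → Nat → Nat) → succ (m 2 (elimNat (λ (ψ : Nat) → Nat) 2 (λ (e : Nat) → λ (σ : Nat) → succ σ) 0))) (λ (ρ : Nat) → λ (β : Nat) → ρ)
  ~> succ ((λ (m : Nat) → λ (ψ : Nat) → m) 2 (elimNat (λ (e : Nat) → Nat) 2 (λ (σ : Nat) → λ (ρ : Nat) → succ ρ) 0))
  ~> succ ((λ (m : Nat) → 2) (elimNat (λ (ψ : Nat) → Nat) 2 (λ (e : Nat) → λ (σ : Nat) → succ σ) 0))
  ~> 3
inferred type:
  Nat


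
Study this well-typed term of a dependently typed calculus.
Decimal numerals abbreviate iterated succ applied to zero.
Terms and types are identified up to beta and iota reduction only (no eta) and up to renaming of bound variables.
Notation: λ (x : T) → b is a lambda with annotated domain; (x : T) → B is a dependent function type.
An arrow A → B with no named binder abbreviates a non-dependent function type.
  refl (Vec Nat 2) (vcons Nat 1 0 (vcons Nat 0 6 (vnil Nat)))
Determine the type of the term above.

inferred type:
  Eq (Vec Nat 2) (vcons Nat 1 0 (vcons Nat 0 6 (vnil Nat))) (vcons Nat 1 0 (vcons Nat 0 6 (vnil Nat)))


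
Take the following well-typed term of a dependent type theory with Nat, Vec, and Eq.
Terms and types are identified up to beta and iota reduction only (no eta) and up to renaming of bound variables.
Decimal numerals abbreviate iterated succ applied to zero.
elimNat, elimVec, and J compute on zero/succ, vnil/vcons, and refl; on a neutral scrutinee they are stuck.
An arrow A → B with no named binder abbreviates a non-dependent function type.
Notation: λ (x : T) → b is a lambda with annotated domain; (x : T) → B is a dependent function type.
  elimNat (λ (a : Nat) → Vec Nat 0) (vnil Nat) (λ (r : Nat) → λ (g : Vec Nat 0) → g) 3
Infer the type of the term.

inferred type:
  Vec Nat 0


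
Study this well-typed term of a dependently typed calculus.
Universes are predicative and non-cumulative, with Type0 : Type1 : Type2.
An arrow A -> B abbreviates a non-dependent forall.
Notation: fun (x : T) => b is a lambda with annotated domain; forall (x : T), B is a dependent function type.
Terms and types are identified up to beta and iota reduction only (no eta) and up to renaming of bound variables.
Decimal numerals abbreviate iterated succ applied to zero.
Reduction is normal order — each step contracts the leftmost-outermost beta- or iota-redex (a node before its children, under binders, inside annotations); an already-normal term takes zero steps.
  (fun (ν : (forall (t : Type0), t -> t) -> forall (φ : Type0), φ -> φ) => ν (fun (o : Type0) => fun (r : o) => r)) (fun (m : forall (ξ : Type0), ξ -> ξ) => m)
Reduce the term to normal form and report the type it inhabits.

resulting normal form:
  fun (ν : Type0) => fun (t : ν) => t
inferred type:
  forall (ν : Type0), ν -> ν
observation: the term reaches its normal form after 2 normal-order steps.


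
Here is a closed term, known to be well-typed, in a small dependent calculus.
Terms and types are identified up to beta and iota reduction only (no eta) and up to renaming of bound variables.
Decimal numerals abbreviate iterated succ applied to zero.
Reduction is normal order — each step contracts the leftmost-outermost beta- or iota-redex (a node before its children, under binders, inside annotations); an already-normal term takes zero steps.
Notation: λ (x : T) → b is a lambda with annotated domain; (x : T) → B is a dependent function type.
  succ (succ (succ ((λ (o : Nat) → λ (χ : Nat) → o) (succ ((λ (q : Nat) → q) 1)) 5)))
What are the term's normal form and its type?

resulting normal form:
  5
inferred type:
  Nat


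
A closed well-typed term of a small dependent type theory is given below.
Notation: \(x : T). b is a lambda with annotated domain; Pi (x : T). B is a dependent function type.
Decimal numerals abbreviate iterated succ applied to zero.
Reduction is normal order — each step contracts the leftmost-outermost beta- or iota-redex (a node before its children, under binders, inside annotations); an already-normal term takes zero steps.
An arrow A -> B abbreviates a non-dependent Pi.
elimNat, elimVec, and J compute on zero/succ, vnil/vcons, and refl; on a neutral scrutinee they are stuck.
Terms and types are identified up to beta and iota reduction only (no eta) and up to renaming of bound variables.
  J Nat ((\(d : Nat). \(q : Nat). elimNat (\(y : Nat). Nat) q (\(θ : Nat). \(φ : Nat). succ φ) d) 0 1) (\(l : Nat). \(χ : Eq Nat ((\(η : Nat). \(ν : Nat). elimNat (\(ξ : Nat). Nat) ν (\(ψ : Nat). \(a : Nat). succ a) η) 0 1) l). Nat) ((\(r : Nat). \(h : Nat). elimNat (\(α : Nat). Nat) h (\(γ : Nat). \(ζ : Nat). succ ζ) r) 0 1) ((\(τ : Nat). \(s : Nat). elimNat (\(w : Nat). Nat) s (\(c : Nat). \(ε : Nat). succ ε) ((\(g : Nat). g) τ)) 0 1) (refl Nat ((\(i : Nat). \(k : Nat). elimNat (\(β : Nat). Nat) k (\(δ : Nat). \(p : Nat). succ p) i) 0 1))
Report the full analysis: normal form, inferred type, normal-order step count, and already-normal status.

normal form:
  1
the term's type:
  Nat
reduction steps (normal order): 4
term was already normal: no
first contracted redex: a J iota-redex


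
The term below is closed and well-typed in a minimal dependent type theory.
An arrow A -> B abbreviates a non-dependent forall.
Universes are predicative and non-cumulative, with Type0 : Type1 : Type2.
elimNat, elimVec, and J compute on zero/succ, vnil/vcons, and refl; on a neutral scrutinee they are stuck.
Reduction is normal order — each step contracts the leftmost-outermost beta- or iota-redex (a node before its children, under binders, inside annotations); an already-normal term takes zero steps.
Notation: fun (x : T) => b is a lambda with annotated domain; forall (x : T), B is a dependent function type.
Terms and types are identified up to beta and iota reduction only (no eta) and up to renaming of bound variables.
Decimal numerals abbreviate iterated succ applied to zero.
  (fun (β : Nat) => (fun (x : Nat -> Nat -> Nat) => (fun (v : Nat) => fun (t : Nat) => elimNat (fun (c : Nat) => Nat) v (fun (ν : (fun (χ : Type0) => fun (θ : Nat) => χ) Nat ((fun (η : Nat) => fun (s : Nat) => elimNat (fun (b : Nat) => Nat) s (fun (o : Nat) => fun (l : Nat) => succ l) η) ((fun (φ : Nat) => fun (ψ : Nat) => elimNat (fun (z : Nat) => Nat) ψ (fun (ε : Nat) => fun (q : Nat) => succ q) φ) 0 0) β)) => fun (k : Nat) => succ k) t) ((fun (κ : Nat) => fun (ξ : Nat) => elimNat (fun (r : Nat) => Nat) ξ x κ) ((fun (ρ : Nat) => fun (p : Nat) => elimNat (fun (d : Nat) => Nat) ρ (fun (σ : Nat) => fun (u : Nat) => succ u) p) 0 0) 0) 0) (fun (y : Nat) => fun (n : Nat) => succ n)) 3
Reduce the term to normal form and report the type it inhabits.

resulting normal form:
  0
inferred type:
  Nat
observation: 11 normal-order steps separate the term from its normal form.


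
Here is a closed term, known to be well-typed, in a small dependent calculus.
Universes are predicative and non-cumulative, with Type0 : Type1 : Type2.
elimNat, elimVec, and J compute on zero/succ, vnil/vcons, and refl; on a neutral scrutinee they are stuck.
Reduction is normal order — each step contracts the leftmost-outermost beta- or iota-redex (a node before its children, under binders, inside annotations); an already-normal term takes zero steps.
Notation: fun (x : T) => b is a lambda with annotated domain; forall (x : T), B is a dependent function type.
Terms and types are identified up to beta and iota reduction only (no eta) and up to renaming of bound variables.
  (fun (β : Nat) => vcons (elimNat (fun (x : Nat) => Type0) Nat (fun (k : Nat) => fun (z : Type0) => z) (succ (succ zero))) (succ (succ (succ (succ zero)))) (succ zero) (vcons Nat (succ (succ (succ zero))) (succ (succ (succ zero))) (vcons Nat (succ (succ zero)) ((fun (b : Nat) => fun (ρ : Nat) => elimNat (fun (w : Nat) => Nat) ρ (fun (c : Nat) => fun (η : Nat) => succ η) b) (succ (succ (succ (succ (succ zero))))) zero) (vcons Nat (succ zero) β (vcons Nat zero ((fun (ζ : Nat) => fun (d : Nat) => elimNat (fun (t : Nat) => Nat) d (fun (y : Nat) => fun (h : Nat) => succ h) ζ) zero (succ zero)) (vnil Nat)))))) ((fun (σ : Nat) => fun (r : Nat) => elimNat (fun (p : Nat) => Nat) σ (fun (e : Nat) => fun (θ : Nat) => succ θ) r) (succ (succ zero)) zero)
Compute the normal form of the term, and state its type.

resulting normal form:
  vcons Nat (succ (succ (succ (succ zero)))) (succ zero) (vcons Nat (succ (succ (succ zero))) (succ (succ (succ zero))) (vcons Nat (succ (succ zero)) (succ (succ (succ (succ (succ zero))))) (vcons Nat (succ zero) (succ (succ zero)) (vcons Nat zero (succ zero) (vnil Nat)))))
the term's type:
  Vec Nat (succ (succ (succ (succ (succ zero)))))


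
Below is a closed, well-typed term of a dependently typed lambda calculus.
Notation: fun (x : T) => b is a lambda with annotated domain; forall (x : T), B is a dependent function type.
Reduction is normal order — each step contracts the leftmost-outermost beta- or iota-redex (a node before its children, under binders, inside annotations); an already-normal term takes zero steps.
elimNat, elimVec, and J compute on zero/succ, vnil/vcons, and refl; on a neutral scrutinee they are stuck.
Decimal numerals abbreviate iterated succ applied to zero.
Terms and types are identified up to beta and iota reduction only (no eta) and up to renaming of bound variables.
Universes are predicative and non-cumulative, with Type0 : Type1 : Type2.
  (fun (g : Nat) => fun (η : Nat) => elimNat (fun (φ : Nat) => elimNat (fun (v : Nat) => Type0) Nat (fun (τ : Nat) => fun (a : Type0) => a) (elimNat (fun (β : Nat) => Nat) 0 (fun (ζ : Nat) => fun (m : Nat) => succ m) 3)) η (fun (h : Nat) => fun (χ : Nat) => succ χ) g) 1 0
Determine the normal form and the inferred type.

reduced normal form:
  1
the term's type:
  Nat


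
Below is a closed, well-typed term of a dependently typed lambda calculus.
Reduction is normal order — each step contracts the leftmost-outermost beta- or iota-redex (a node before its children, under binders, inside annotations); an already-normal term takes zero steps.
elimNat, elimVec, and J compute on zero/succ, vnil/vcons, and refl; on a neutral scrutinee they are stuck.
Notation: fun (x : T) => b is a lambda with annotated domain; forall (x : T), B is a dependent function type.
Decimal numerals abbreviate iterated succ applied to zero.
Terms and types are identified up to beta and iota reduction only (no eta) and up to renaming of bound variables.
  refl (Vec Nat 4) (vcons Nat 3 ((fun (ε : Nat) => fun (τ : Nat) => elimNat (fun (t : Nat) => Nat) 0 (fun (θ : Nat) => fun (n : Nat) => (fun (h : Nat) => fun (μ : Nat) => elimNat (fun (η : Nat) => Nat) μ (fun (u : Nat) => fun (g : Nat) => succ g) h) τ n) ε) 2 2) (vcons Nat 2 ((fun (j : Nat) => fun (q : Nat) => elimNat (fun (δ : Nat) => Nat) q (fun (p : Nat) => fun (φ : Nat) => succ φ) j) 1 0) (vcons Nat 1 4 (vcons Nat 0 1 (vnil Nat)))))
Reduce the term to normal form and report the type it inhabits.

reduced normal form:
  refl (Vec Nat 4) (vcons Nat 3 4 (vcons Nat 2 1 (vcons Nat 1 4 (vcons Nat 0 1 (vnil Nat)))))
inferred type:
  Eq (Vec Nat 4) (vcons Nat 3 4 (vcons Nat 2 1 (vcons Nat 1 4 (vcons Nat 0 1 (vnil Nat))))) (vcons Nat 3 4 (vcons Nat 2 1 (vcons Nat 1 4 (vcons Nat 0 1 (vnil Nat)))))


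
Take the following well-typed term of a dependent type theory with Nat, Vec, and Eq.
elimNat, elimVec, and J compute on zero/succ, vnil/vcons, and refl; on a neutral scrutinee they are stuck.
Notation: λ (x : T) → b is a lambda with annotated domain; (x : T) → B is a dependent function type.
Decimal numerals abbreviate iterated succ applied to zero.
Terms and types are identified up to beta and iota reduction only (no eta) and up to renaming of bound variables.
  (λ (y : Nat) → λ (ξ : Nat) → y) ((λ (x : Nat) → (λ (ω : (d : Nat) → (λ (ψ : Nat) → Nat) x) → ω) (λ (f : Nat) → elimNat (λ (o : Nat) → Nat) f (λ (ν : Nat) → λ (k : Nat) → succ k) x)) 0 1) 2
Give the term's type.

inferred type:
  Nat


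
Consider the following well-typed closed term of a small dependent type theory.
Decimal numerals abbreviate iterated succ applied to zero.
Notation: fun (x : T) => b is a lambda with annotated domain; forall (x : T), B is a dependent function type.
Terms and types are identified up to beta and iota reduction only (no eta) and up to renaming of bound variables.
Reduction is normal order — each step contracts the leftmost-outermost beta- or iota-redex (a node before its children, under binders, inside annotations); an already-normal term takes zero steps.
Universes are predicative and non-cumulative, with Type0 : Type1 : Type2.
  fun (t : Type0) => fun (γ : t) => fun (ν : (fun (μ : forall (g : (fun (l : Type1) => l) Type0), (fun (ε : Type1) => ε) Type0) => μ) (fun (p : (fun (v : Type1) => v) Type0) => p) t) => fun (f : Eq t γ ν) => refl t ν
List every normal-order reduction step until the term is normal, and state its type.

normal-order reduction sequence:
  fun (t : Type0) => fun (γ : t) => fun (ν : (fun (μ : forall (g : (fun (l : Type1) => l) Type0), (fun (ε : Type1) => ε) Type0) => μ) (fun (p : (fun (v : Type1) => v) Type0) => p) t) => fun (f : Eq t γ ν) => refl t ν
  ~> fun (t : Type0) => fun (γ : t) => fun (ν : (fun (μ : (fun (g : Type1) => g) Type0) => μ) t) => fun (l : Eq t γ ν) => refl t ν
  ~> fun (t : Type0) => fun (γ : t) => fun (ν : t) => fun (μ : Eq t γ ν) => refl t ν
the term's type:
  forall (t : Type0), forall (γ : t), forall (ν : t), forall (μ : Eq t γ ν), Eq t ν ν


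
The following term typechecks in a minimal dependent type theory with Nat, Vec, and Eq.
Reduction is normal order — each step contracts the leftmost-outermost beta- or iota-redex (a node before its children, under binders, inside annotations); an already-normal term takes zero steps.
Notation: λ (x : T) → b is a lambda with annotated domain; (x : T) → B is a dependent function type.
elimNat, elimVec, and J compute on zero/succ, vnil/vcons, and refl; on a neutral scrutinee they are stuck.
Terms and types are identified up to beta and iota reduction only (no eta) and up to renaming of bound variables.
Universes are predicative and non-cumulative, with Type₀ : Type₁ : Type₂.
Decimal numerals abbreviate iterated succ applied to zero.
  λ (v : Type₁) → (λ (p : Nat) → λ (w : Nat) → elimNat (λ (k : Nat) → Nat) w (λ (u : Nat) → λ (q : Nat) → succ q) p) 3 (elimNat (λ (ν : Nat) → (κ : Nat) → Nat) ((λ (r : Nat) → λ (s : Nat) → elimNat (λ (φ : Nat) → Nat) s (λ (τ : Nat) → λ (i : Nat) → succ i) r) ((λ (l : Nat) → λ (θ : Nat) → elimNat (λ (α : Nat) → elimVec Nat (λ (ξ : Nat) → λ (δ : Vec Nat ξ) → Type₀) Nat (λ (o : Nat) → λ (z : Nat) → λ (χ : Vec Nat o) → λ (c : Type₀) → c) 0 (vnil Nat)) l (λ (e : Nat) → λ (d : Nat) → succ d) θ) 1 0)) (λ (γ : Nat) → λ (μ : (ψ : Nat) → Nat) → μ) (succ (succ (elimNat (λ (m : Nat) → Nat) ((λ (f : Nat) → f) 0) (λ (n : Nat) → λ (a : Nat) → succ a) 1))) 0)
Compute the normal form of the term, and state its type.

resulting normal form:
  λ (v : Type₁) → 4
type:
  (v : Type₁) → Nat


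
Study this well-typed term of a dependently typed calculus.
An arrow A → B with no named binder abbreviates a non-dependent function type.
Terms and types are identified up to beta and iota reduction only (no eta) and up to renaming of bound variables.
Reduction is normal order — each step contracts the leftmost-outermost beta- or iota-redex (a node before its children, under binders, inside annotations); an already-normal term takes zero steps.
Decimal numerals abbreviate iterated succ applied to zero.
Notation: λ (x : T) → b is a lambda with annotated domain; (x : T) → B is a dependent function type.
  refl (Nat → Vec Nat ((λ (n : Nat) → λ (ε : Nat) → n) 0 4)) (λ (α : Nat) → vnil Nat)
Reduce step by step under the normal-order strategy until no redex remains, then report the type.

normal-order reduction:
  refl (Nat → Vec Nat ((λ (n : Nat) → λ (ε : Nat) → n) 0 4)) (λ (α : Nat) → vnil Nat)
  ~> refl (Nat → Vec Nat ((λ (n : Nat) → 0) 4)) (λ (ε : Nat) → vnil Nat)
  ~> refl (Nat → Vec Nat 0) (λ (n : Nat) → vnil Nat)
type:
  Eq (Nat → Vec Nat 0) (λ (n : Nat) → vnil Nat) (λ (ε : Nat) → vnil Nat)


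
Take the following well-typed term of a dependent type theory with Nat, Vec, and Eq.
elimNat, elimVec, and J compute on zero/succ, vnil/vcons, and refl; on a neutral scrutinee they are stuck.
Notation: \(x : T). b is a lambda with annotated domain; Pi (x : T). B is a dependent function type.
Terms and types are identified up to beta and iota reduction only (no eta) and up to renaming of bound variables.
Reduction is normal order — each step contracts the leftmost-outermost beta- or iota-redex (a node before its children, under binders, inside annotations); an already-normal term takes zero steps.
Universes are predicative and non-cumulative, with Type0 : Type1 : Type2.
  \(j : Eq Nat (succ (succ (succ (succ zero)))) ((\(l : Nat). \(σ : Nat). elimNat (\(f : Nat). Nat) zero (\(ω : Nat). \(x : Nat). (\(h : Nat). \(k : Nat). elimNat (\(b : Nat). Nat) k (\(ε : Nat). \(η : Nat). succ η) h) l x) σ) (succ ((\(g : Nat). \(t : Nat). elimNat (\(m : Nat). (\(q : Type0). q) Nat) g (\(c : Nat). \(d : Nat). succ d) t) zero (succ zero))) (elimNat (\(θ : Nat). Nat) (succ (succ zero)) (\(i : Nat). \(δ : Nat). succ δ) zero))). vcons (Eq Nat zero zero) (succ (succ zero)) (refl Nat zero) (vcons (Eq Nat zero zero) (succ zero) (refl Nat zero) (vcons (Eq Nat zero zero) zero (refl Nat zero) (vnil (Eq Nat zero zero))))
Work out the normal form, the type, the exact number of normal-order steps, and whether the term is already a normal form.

normal form:
  \(j : Eq Nat (succ (succ (succ (succ zero)))) (succ (succ (succ (succ zero))))). vcons (Eq Nat zero zero) (succ (succ zero)) (refl Nat zero) (vcons (Eq Nat zero zero) (succ zero) (refl Nat zero) (vcons (Eq Nat zero zero) zero (refl Nat zero) (vnil (Eq Nat zero zero))))
the term's type:
  Pi (j : Eq Nat (succ (succ (succ (succ zero)))) (succ (succ (succ (succ zero))))). Vec (Eq Nat zero zero) (succ (succ (succ zero)))
steps to reach normal form (normal order): 25
already normal: no
first contracted redex: a beta-redex


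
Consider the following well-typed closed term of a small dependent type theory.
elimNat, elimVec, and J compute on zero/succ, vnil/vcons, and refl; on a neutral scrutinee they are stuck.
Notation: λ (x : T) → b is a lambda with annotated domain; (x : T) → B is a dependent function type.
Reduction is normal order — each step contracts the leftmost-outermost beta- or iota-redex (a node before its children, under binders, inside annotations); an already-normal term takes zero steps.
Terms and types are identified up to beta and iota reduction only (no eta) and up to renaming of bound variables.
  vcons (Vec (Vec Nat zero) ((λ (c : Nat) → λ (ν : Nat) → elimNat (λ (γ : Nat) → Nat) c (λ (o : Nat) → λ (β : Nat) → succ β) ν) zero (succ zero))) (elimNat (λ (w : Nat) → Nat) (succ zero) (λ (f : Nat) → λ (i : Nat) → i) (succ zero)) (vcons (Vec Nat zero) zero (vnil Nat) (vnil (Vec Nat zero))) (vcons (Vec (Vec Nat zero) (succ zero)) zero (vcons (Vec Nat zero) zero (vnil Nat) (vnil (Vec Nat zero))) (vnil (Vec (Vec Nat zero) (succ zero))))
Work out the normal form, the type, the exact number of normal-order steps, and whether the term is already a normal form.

reduced normal form:
  vcons (Vec (Vec Nat zero) (succ zero)) (succ zero) (vcons (Vec Nat zero) zero (vnil Nat) (vnil (Vec Nat zero))) (vcons (Vec (Vec Nat zero) (succ zero)) zero (vcons (Vec Nat zero) zero (vnil Nat) (vnil (Vec Nat zero))) (vnil (Vec (Vec Nat zero) (succ zero))))
the term's type:
  Vec (Vec (Vec Nat zero) (succ zero)) (succ (succ zero))
reduction steps (normal order): 10
already normal: no
first contracted redex: a beta-redex


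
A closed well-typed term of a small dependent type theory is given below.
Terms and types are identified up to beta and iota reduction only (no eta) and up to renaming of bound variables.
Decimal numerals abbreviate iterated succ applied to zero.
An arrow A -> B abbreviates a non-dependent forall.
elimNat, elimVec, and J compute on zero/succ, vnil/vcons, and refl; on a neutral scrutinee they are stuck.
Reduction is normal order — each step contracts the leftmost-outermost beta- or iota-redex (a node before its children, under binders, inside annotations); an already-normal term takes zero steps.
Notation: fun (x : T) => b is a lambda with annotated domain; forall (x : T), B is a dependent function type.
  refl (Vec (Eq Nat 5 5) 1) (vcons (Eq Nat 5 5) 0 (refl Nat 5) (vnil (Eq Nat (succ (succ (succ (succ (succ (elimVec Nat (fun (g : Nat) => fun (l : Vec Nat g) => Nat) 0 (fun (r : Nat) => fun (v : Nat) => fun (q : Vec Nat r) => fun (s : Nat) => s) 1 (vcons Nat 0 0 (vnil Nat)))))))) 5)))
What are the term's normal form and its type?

normal form:
  refl (Vec (Eq Nat 5 5) 1) (vcons (Eq Nat 5 5) 0 (refl Nat 5) (vnil (Eq Nat 5 5)))
type:
  Eq (Vec (Eq Nat 5 5) 1) (vcons (Eq Nat 5 5) 0 (refl Nat 5) (vnil (Eq Nat 5 5))) (vcons (Eq Nat 5 5) 0 (refl Nat 5) (vnil (Eq Nat 5 5)))
observation: the term reaches its normal form after 6 normal-order steps.


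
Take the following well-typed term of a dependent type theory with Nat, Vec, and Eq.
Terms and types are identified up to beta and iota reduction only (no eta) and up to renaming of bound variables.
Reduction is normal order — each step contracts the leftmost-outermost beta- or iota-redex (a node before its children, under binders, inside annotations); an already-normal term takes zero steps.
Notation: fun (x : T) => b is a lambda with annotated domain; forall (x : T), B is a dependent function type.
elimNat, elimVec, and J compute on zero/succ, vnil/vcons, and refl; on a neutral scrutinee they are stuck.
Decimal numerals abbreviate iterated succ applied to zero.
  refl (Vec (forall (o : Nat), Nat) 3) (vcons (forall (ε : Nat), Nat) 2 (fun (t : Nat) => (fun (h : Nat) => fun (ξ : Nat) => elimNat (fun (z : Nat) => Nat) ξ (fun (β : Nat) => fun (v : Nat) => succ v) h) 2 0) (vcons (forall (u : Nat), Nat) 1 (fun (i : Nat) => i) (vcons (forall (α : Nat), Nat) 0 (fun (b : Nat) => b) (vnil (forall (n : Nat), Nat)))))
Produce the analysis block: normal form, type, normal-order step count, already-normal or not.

normal form:
  refl (Vec (forall (o : Nat), Nat) 3) (vcons (forall (ε : Nat), Nat) 2 (fun (t : Nat) => 2) (vcons (forall (h : Nat), Nat) 1 (fun (ξ : Nat) => ξ) (vcons (forall (z : Nat), Nat) 0 (fun (β : Nat) => β) (vnil (forall (v : Nat), Nat)))))
type:
  Eq (Vec (forall (o : Nat), Nat) 3) (vcons (forall (ε : Nat), Nat) 2 (fun (t : Nat) => 2) (vcons (forall (h : Nat), Nat) 1 (fun (ξ : Nat) => ξ) (vcons (forall (z : Nat), Nat) 0 (fun (β : Nat) => β) (vnil (forall (v : Nat), Nat))))) (vcons (forall (u : Nat), Nat) 2 (fun (i : Nat) => 2) (vcons (forall (α : Nat), Nat) 1 (fun (b : Nat) => b) (vcons (forall (n : Nat), Nat) 0 (fun (μ : Nat) => μ) (vnil (forall (m : Nat), Nat)))))
steps to reach normal form (normal order): 9
already normal: no
first redex: a beta-redex


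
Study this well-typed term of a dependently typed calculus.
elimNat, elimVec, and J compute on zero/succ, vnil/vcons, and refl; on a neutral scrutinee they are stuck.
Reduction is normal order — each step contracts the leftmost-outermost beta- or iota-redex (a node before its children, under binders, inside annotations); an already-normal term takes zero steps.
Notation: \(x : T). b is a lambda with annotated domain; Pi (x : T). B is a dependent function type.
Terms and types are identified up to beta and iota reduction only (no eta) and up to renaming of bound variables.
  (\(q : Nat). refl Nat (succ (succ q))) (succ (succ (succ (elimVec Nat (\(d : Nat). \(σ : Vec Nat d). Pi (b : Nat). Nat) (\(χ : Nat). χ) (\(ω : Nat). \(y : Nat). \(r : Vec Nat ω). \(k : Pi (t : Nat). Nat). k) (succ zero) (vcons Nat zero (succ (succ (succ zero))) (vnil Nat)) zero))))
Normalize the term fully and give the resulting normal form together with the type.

reduced normal form:
  refl Nat (succ (succ (succ (succ (succ zero)))))
inferred type:
  Eq Nat (succ (succ (succ (succ (succ zero))))) (succ (succ (succ (succ (succ zero)))))


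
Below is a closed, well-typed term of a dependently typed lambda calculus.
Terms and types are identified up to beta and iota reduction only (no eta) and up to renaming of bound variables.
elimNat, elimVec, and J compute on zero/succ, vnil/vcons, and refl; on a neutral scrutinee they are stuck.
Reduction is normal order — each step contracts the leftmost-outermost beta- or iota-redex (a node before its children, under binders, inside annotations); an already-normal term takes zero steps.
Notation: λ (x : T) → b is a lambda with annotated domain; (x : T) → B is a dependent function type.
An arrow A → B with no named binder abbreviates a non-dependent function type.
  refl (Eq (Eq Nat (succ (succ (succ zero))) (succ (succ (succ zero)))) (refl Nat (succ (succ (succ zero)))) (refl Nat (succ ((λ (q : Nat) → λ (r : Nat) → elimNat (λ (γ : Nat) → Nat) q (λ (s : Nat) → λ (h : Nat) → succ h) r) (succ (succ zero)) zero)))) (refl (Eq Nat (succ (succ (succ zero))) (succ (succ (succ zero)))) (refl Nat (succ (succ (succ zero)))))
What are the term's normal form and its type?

resulting normal form:
  refl (Eq (Eq Nat (succ (succ (succ zero))) (succ (succ (succ zero)))) (refl Nat (succ (succ (succ zero)))) (refl Nat (succ (succ (succ zero))))) (refl (Eq Nat (succ (succ (succ zero))) (succ (succ (succ zero)))) (refl Nat (succ (succ (succ zero)))))
type:
  Eq (Eq (Eq Nat (succ (succ (succ zero))) (succ (succ (succ zero)))) (refl Nat (succ (succ (succ zero)))) (refl Nat (succ (succ (succ zero))))) (refl (Eq Nat (succ (succ (succ zero))) (succ (succ (succ zero)))) (refl Nat (succ (succ (succ zero))))) (refl (Eq Nat (succ (succ (succ zero))) (succ (succ (succ zero)))) (refl Nat (succ (succ (succ zero)))))
observation: 3 normal-order steps separate the term from its normal form.


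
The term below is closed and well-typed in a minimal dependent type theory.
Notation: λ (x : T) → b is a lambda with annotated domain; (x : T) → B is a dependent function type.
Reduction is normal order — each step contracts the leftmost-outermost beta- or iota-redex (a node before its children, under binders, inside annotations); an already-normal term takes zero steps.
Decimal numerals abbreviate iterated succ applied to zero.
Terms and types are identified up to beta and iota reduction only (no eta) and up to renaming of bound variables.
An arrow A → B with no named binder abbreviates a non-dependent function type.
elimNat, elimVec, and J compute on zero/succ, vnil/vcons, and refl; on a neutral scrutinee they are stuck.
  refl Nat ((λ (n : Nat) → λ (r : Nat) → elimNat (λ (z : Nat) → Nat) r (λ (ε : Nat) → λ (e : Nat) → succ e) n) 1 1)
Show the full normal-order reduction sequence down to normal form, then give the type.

normal-order reduction:
  refl Nat ((λ (n : Nat) → λ (r : Nat) → elimNat (λ (z : Nat) → Nat) r (λ (ε : Nat) → λ (e : Nat) → succ e) n) 1 1)
  ~> refl Nat ((λ (n : Nat) → elimNat (λ (r : Nat) → Nat) n (λ (z : Nat) → λ (ε : Nat) → succ ε) 1) 1)
  ~> refl Nat (elimNat (λ (n : Nat) → Nat) 1 (λ (r : Nat) → λ (z : Nat) → succ z) 1)
  ~> refl Nat ((λ (n : Nat) → λ (r : Nat) → succ r) 0 (elimNat (λ (z : Nat) → Nat) 1 (λ (ε : Nat) → λ (e : Nat) → succ e) 0))
  ~> refl Nat ((λ (n : Nat) → succ n) (elimNat (λ (r : Nat) → Nat) 1 (λ (z : Nat) → λ (ε : Nat) → succ ε) 0))
  ~> refl Nat (succ (elimNat (λ (n : Nat) → Nat) 1 (λ (r : Nat) → λ (z : Nat) → succ z) 0))
  ~> refl Nat 2
inferred type:
  Eq Nat 2 2


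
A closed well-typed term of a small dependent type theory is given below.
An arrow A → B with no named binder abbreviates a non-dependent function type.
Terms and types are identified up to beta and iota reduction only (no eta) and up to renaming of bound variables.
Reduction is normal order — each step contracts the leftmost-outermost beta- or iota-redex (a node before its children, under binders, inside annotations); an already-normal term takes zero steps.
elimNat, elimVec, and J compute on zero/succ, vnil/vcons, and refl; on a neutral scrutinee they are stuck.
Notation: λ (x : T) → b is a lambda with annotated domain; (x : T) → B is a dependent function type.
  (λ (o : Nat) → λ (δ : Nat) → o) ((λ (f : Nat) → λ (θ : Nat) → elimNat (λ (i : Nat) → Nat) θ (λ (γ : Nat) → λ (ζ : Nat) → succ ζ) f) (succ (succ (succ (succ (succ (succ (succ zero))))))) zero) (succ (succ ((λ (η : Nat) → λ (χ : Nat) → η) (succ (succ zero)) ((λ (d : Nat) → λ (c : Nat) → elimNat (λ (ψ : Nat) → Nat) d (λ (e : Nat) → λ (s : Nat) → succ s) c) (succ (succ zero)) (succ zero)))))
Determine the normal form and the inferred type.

resulting normal form:
  succ (succ (succ (succ (succ (succ (succ zero))))))
type:
  Nat


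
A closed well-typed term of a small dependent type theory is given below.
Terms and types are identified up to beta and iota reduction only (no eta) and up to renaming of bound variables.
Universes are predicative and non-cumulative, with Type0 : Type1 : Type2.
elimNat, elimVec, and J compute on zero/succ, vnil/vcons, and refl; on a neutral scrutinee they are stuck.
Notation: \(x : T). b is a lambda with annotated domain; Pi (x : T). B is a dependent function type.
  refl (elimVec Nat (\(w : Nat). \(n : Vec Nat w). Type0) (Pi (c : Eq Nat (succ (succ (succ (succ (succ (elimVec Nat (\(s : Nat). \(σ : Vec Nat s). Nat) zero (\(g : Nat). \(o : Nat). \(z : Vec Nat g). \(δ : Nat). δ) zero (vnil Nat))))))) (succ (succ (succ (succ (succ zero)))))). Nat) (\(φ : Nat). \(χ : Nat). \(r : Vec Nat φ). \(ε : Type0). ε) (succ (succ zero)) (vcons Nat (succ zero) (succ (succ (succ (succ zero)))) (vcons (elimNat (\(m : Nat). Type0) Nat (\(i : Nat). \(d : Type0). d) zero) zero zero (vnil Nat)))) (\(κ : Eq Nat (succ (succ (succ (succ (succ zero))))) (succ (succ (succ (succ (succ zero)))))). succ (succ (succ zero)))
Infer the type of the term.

the term's type:
  Eq (Pi (w : Eq Nat (succ (succ (succ (succ (succ zero))))) (succ (succ (succ (succ (succ zero)))))). Nat) (\(n : Eq Nat (succ (succ (succ (succ (succ zero))))) (succ (succ (succ (succ (succ zero)))))). succ (succ (succ zero))) (\(c : Eq Nat (succ (succ (succ (succ (succ zero))))) (succ (succ (succ (succ (succ zero)))))). succ (succ (succ zero)))


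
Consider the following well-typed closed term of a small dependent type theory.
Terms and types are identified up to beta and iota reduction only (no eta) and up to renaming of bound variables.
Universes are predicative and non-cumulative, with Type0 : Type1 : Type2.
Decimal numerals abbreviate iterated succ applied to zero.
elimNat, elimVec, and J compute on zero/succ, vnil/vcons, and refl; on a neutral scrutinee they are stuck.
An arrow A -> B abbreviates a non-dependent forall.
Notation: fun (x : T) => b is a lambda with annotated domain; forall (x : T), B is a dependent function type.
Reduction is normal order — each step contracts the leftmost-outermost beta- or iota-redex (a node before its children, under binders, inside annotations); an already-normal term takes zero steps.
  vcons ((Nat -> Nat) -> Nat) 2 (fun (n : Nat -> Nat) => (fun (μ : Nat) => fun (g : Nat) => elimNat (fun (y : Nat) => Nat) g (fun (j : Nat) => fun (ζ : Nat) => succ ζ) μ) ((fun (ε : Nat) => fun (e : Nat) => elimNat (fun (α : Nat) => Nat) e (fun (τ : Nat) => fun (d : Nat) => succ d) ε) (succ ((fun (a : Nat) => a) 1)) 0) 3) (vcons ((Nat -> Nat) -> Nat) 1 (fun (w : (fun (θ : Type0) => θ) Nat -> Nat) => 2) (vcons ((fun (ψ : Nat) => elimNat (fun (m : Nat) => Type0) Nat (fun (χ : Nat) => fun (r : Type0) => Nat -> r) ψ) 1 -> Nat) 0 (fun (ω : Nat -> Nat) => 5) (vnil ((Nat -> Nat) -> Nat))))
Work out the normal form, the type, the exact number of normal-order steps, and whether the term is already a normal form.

resulting normal form:
  vcons ((Nat -> Nat) -> Nat) 2 (fun (n : Nat -> Nat) => 5) (vcons ((Nat -> Nat) -> Nat) 1 (fun (μ : Nat -> Nat) => 2) (vcons ((Nat -> Nat) -> Nat) 0 (fun (g : Nat -> Nat) => 5) (vnil ((Nat -> Nat) -> Nat))))
inferred type:
  Vec ((Nat -> Nat) -> Nat) 3
steps to reach normal form (normal order): 25
term was already normal: no
first redex: a beta-redex
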